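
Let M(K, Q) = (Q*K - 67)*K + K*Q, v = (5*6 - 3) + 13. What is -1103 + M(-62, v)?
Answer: 154331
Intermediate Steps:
v = 40 (v = (30 - 3) + 13 = 27 + 13 = 40)
M(K, Q) = K*Q + K*(-67 + K*Q) (M(K, Q) = (K*Q - 67)*K + K*Q = (-67 + K*Q)*K + K*Q = K*(-67 + K*Q) + K*Q = K*Q + K*(-67 + K*Q))
-1103 + M(-62, v) = -1103 - 62*(-67 + 40 - 62*40) = -1103 - 62*(-67 + 40 - 2480) = -1103 - 62*(-2507) = -1103 + 155434 = 154331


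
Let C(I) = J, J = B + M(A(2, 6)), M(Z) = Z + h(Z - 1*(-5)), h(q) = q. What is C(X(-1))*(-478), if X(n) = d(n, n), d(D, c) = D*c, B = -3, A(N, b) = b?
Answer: -6692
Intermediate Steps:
M(Z) = 5 + 2*Z (M(Z) = Z + (Z - 1*(-5)) = Z + (Z + 5) = Z + (5 + Z) = 5 + 2*Z)
X(n) = n**2 (X(n) = n*n = n**2)
J = 14 (J = -3 + (5 + 2*6) = -3 + (5 + 12) = -3 + 17 = 14)
C(I) = 14
C(X(-1))*(-478) = 14*(-478) = -6692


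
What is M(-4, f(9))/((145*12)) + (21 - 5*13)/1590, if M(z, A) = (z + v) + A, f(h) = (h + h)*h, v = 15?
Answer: 6617/92220 ≈ 0.071752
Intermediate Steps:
f(h) = 2*h**2 (f(h) = (2*h)*h = 2*h**2)
M(z, A) = 15 + A + z (M(z, A) = (z + 15) + A = (15 + z) + A = 15 + A + z)
M(-4, f(9))/((145*12)) + (21 - 5*13)/1590 = (15 + 2*9**2 - 4)/((145*12)) + (21 - 5*13)/1590 = (15 + 2*81 - 4)/1740 + (21 - 65)*(1/1590) = (15 + 162 - 4)*(1/1740) - 44*1/1590 = 173*(1/1740) - 22/795 = 173/1740 - 22/795 = 6617/92220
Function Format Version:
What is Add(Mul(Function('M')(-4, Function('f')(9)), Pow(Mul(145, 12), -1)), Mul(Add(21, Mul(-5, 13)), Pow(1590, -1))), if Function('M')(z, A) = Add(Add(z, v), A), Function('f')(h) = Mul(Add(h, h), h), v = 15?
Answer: Rational(6617, 92220) ≈ 0.071752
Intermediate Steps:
Function('f')(h) = Mul(2, Pow(h, 2)) (Function('f')(h) = Mul(Mul(2, h), h) = Mul(2, Pow(h, 2)))
Function('M')(z, A) = Add(15, A, z) (Function('M')(z, A) = Add(Add(z, 15), A) = Add(Add(15, z), A) = Add(15, A, z))
Add(Mul(Function('M')(-4, Function('f')(9)), Pow(Mul(145, 12), -1)), Mul(Add(21, Mul(-5, 13)), Pow(1590, -1))) = Add(Mul(Add(15, Mul(2, Pow(9, 2)), -4), Pow(Mul(145, 12), -1)), Mul(Add(21, Mul(-5, 13)), Pow(1590, -1))) = Add(Mul(Add(15, Mul(2, 81), -4), Pow(1740, -1)), Mul(Add(21, -65), Rational(1, 1590))) = Add(Mul(Add(15, 162, -4), Rational(1, 1740)), Mul(-44, Rational(1, 1590))) = Add(Mul(173, Rational(1, 1740)), Rational(-22, 795)) = Add(Rational(173, 1740), Rational(-22, 795)) = Rational(6617, 92220)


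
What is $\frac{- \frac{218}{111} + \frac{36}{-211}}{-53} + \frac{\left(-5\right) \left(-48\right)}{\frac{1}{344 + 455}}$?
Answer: $\frac{238034230874}{1241313} \approx 1.9176 \cdot 10^{5}$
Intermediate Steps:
$\frac{- \frac{218}{111} + \frac{36}{-211}}{-53} + \frac{\left(-5\right) \left(-48\right)}{\frac{1}{344 + 455}} = \left(\left(-218\right) \frac{1}{111} + 36 \left(- \frac{1}{211}\right)\right) \left(- \frac{1}{53}\right) + \frac{240}{\frac{1}{799}} = \left(- \frac{218}{111} - \frac{36}{211}\right) \left(- \frac{1}{53}\right) + 240 \frac{1}{\frac{1}{799}} = \left(- \frac{49994}{23421}\right) \left(- \frac{1}{53}\right) + 240 \cdot 799 = \frac{49994}{1241313} + 191760 = \frac{238034230874}{1241313}$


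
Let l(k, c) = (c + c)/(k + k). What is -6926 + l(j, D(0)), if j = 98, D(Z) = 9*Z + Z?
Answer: -6926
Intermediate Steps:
D(Z) = 10*Z
l(k, c) = c/k (l(k, c) = (2*c)/((2*k)) = (2*c)*(1/(2*k)) = c/k)
-6926 + l(j, D(0)) = -6926 + (10*0)/98 = -6926 + 0*(1/98) = -6926 + 0 = -6926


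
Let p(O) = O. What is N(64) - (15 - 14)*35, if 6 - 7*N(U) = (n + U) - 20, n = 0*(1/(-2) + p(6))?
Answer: -283/7 ≈ -40.429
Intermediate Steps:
n = 0 (n = 0*(1/(-2) + 6) = 0*(-1/2 + 6) = 0*(11/2) = 0)
N(U) = 26/7 - U/7 (N(U) = 6/7 - ((0 + U) - 20)/7 = 6/7 - (U - 20)/7 = 6/7 - (-20 + U)/7 = 6/7 + (20/7 - U/7) = 26/7 - U/7)
N(64) - (15 - 14)*35 = (26/7 - 1/7*64) - (15 - 14)*35 = (26/7 - 64/7) - 35 = -38/7 - 1*35 = -38/7 - 35 = -283/7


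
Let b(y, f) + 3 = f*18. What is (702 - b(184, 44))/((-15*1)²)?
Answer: -29/75 ≈ -0.38667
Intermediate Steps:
b(y, f) = -3 + 18*f (b(y, f) = -3 + f*18 = -3 + 18*f)
(702 - b(184, 44))/((-15*1)²) = (702 - (-3 + 18*44))/((-15*1)²) = (702 - (-3 + 792))/((-15)²) = (702 - 1*789)/225 = (702 - 789)*(1/225) = -87*1/225 = -29/75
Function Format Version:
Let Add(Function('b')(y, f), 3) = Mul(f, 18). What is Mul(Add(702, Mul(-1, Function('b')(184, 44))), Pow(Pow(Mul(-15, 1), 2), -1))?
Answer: Rational(-29, 75) ≈ -0.38667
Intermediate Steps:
Function('b')(y, f) = Add(-3, Mul(18, f)) (Function('b')(y, f) = Add(-3, Mul(f, 18)) = Add(-3, Mul(18, f)))
Mul(Add(702, Mul(-1, Function('b')(184, 44))), Pow(Pow(Mul(-15, 1), 2), -1)) = Mul(Add(702, Mul(-1, Add(-3, Mul(18, 44)))), Pow(Pow(Mul(-15, 1), 2), -1)) = Mul(Add(702, Mul(-1, Add(-3, 792))), Pow(Pow(-15, 2), -1)) = Mul(Add(702, Mul(-1, 789)), Pow(225, -1)) = Mul(Add(702, -789), Rational(1, 225)) = Mul(-87, Rational(1, 225)) = Rational(-29, 75)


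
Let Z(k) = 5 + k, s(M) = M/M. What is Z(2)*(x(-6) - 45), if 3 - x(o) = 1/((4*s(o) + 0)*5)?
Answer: -5887/20 ≈ -294.35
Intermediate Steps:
s(M) = 1
x(o) = 59/20 (x(o) = 3 - 1/((4*1 + 0)*5) = 3 - 1/((4 + 0)*5) = 3 - 1/(4*5) = 3 - 1/20 = 59/20)
Z(2)*(x(-6) - 45) = (5 + 2)*(59/20 - 45) = 7*(-841/20) = -5887/20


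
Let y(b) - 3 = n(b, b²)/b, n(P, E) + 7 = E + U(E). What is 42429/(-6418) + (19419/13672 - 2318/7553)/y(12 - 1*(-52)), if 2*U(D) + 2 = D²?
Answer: -574573016368599065/86912591745352646 ≈ -6.6109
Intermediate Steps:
U(D) = -1 + D²/2
n(P, E) = -8 + E + E²/2 (n(P, E) = -7 + (E + (-1 + E²/2)) = -7 + (-1 + E + E²/2) = -8 + E + E²/2)
y(b) = 3 + (-8 + b² + b⁴/2)/b (y(b) = 3 + (-8 + b² + (b²)²/2)/b = 3 + (-8 + b² + b⁴/2)/b)
42429/(-6418) + (19419/13672 - 2318/7553)/y(12 - 1*(-52)) = 42429/(-6418) + (19419/13672 - 2318/7553)/(3 + (12 - 1*(-52)) + (12 - 1*(-52))³/2 - 8/(12 - 1*(-52))) = 42429*(-1/6418) + (19419*(1/13672) - 2318*1/7553)/(3 + (12 + 52) + (12 + 52)³/2 - 8/(12 + 52)) = -42429/6418 + (19419/13672 - 2318/7553)/(3 + 64 + (½)*64³ - 8/64) = -42429/6418 + 114980011/(103264616*(3 + 64 + (½)*262144 - 8*1/64)) = -42429/6418 + 114980011/(103264616*(3 + 64 + 131072 - ⅛)) = -42429/6418 + 114980011/(103264616*(1049111/8)) = -42429/6418 + (114980011/103264616)*(8/1049111) = -42429/6418 + 114980011/13542005569547 = -574573016368599065/86912591745352646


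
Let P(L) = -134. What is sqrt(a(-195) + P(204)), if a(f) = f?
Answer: I*sqrt(329) ≈ 18.138*I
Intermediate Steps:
sqrt(a(-195) + P(204)) = sqrt(-195 - 134) = sqrt(-329) = I*sqrt(329)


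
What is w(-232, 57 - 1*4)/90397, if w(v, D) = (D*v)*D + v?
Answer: -651920/90397 ≈ -7.2117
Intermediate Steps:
w(v, D) = v + v*D² (w(v, D) = v*D² + v = v + v*D²)
w(-232, 57 - 1*4)/90397 = -232*(1 + (57 - 1*4)²)/90397 = -232*(1 + (57 - 4)²)*(1/90397) = -232*(1 + 53²)*(1/90397) = -232*(1 + 2809)*(1/90397) = -232*2810*(1/90397) = -651920*1/90397 = -651920/90397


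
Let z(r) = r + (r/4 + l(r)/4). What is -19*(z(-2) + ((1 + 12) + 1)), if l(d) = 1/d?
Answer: -1729/8 ≈ -216.13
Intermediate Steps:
z(r) = 1/(4*r) + 5*r/4 (z(r) = r + (r/4 + 1/(r*4)) = r + (r*(1/4) + (1/4)/r) = r + (r/4 + 1/(4*r)) = 1/(4*r) + 5*r/4)
-19*(z(-2) + ((1 + 12) + 1)) = -19*((1/4)*(1 + 5*(-2)**2)/(-2) + ((1 + 12) + 1)) = -19*((1/4)*(-1/2)*(1 + 5*4) + (13 + 1)) = -19*((1/4)*(-1/2)*(1 + 20) + 14) = -19*((1/4)*(-1/2)*21 + 14) = -19*(-21/8 + 14) = -19*91/8 = -1729/8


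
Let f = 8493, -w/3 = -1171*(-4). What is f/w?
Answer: -2831/4684 ≈ -0.60440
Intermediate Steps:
w = -14052 (w = -(-3513)*(-4) = -3*4684 = -14052)
f/w = 8493/(-14052) = 8493*(-1/14052) = -2831/4684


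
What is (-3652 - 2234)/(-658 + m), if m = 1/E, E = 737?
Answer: 4337982/484945 ≈ 8.9453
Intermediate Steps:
m = 1/737 ≈ 0.0013569
(-3652 - 2234)/(-658 + m) = (-3652 - 2234)/(-658 + 1/737) = -5886/(-484945/737) = -5886*(-737/484945) = 4337982/484945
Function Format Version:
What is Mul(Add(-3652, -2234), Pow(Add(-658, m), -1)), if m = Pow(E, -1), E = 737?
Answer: Rational(4337982, 484945) ≈ 8.9453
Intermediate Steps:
m = Rational(1, 737) (m = Pow(737, -1) = Rational(1, 737) ≈ 0.0013569)
Mul(Add(-3652, -2234), Pow(Add(-658, m), -1)) = Mul(Add(-3652, -2234), Pow(Add(-658, Rational(1, 737)), -1)) = Mul(-5886, Pow(Rational(-484945, 737), -1)) = Mul(-5886, Rational(-737, 484945)) = Rational(4337982, 484945)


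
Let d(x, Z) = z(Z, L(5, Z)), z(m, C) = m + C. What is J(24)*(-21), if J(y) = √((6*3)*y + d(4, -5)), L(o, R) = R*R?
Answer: -42*√113 ≈ -446.47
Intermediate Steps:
L(o, R) = R²
z(m, C) = C + m
d(x, Z) = Z + Z² (d(x, Z) = Z² + Z = Z + Z²)
J(y) = √(20 + 18*y) (J(y) = √((6*3)*y - 5*(1 - 5)) = √(18*y - 5*(-4)) = √(18*y + 20) = √(20 + 18*y))
J(24)*(-21) = √(20 + 18*24)*(-21) = √(20 + 432)*(-21) = √452*(-21) = (2*√113)*(-21) = -42*√113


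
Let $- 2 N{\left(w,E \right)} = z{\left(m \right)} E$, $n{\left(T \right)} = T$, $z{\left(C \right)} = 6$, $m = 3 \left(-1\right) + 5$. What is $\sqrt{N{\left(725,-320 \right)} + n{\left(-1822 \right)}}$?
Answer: $i \sqrt{862} \approx 29.36 i$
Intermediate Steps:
$m = 2$ ($m = -3 + 5 = 2$)
$N{\left(w,E \right)} = - 3 E$ ($N{\left(w,E \right)} = - \frac{6 E}{2} = - 3 E$)
$\sqrt{N{\left(725,-320 \right)} + n{\left(-1822 \right)}} = \sqrt{\left(-3\right) \left(-320\right) - 1822} = \sqrt{960 - 1822} = \sqrt{-862} = i \sqrt{862}$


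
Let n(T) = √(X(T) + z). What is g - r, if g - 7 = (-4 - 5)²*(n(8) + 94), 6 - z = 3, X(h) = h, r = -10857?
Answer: 18478 + 81*√11 ≈ 18747.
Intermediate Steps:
z = 3 (z = 6 - 1*3 = 6 - 3 = 3)
n(T) = √(3 + T) (n(T) = √(T + 3) = √(3 + T))
g = 7621 + 81*√11 (g = 7 + (-4 - 5)²*(√(3 + 8) + 94) = 7 + (-9)²*(√11 + 94) = 7 + 81*(94 + √11) = 7 + (7614 + 81*√11) = 7621 + 81*√11 ≈ 7889.6)
g - r = (7621 + 81*√11) - 1*(-10857) = (7621 + 81*√11) + 10857 = 18478 + 81*√11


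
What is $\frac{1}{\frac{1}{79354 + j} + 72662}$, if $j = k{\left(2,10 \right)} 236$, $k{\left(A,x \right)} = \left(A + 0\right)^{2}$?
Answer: $\frac{80298}{5834613277} \approx 1.3762 \cdot 10^{-5}$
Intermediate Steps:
$k{\left(A,x \right)} = A^{2}$
$j = 944$ ($j = 2^{2} \cdot 236 = 4 \cdot 236 = 944$)
$\frac{1}{\frac{1}{79354 + j} + 72662} = \frac{1}{\frac{1}{79354 + 944} + 72662} = \frac{1}{\frac{1}{80298} + 72662} = \frac{1}{\frac{5834613277}{80298}} = \frac{80298}{5834613277}$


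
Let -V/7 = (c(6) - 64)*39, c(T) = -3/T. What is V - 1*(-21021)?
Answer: 77259/2 ≈ 38630.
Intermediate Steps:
V = 35217/2 (V = -7*(-3/6 - 64)*39 = -7*(-3*⅙ - 64)*39 = -7*(-½ - 64)*39 = -(-903)*39/2 = -7*(-5031/2) = 35217/2 ≈ 17609.)
V - 1*(-21021) = 35217/2 - 1*(-21021) = 35217/2 + 21021 = 77259/2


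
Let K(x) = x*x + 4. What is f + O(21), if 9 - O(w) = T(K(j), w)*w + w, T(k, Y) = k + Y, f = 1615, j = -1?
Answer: 1057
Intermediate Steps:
K(x) = 4 + x² (K(x) = x² + 4 = 4 + x²)
T(k, Y) = Y + k
O(w) = 9 - w - w*(5 + w) (O(w) = 9 - ((w + (4 + (-1)²))*w + w) = 9 - ((w + (4 + 1))*w + w) = 9 - ((w + 5)*w + w) = 9 - ((5 + w)*w + w) = 9 - (w*(5 + w) + w) = 9 - (w + w*(5 + w)) = 9 + (-w - w*(5 + w)) = 9 - w - w*(5 + w))
f + O(21) = 1615 + (9 - 1*21 - 1*21*(5 + 21)) = 1615 + (9 - 21 - 1*21*26) = 1615 + (9 - 21 - 546) = 1615 - 558 = 1057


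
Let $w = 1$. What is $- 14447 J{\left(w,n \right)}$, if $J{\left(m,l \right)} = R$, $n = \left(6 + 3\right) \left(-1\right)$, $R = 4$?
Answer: $-57788$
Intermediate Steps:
$n = -9$ ($n = 9 \left(-1\right) = -9$)
$J{\left(m,l \right)} = 4$
$- 14447 J{\left(w,n \right)} = \left(-14447\right) 4 = -57788$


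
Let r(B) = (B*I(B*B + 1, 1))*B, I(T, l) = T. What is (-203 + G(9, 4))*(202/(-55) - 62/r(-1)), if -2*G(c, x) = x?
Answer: 78187/11 ≈ 7107.9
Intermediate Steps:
G(c, x) = -x/2
r(B) = B**2*(1 + B**2) (r(B) = (B*(B*B + 1))*B = (B*(B**2 + 1))*B = (B*(1 + B**2))*B = B**2*(1 + B**2))
(-203 + G(9, 4))*(202/(-55) - 62/r(-1)) = (-203 - 1/2*4)*(202/(-55) - 62/((-1)**2 + (-1)**4)) = (-203 - 2)*(202*(-1/55) - 62/(1 + 1)) = -205*(-202/55 - 62/2) = -205*(-202/55 - 62*1/2) = -205*(-202/55 - 31) = -205*(-1907/55) = 78187/11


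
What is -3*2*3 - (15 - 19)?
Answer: -14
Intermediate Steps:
-3*2*3 - (15 - 19) = -6*3 - 1*(-4) = -18 + 4 = -14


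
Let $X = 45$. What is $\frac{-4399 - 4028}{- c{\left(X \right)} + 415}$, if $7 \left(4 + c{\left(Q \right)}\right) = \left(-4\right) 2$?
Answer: $- \frac{58989}{2941} \approx -20.057$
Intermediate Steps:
$c{\left(Q \right)} = - \frac{36}{7}$ ($c{\left(Q \right)} = -4 + \frac{\left(-4\right) 2}{7} = -4 + \frac{1}{7} \left(-8\right) = -4 - \frac{8}{7} = - \frac{36}{7}$)
$\frac{-4399 - 4028}{- c{\left(X \right)} + 415} = \frac{-4399 - 4028}{\left(-1\right) \left(- \frac{36}{7}\right) + 415} = - \frac{8427}{\frac{36}{7} + 415} = - \frac{8427}{\frac{2941}{7}} = \left(-8427\right) \frac{7}{2941} = - \frac{58989}{2941}$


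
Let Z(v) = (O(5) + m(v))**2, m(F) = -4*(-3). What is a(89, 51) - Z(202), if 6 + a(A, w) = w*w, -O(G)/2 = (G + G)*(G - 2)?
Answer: 291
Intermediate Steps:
m(F) = 12
O(G) = -4*G*(-2 + G) (O(G) = -2*(G + G)*(G - 2) = -2*2*G*(-2 + G) = -4*G*(-2 + G))
a(A, w) = -6 + w**2 (a(A, w) = -6 + w*w = -6 + w**2)
Z(v) = 2304 (Z(v) = (4*5*(2 - 1*5) + 12)**2 = (4*5*(2 - 5) + 12)**2 = (4*5*(-3) + 12)**2 = (-60 + 12)**2 = (-48)**2 = 2304)
a(89, 51) - Z(202) = (-6 + 51**2) - 1*2304 = (-6 + 2601) - 2304 = 2595 - 2304 = 291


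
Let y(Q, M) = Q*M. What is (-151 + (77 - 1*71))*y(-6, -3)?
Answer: -2610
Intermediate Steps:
y(Q, M) = M*Q
(-151 + (77 - 1*71))*y(-6, -3) = (-151 + (77 - 1*71))*(-3*(-6)) = (-151 + (77 - 71))*18 = (-151 + 6)*18 = -145*18 = -2610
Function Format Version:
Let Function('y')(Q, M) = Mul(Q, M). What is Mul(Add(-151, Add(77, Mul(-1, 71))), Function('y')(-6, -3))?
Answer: -2610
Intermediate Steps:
Function('y')(Q, M) = Mul(M, Q)
Mul(Add(-151, Add(77, Mul(-1, 71))), Function('y')(-6, -3)) = Mul(Add(-151, Add(77, Mul(-1, 71))), Mul(-3, -6)) = Mul(Add(-151, Add(77, -71)), 18) = Mul(Add(-151, 6), 18) = Mul(-145, 18) = -2610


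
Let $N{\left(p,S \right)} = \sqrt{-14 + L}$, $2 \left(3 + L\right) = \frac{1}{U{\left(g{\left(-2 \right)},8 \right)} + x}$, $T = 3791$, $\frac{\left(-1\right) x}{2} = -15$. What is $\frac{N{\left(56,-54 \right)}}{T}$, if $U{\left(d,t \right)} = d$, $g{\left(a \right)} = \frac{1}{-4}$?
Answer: $\frac{i \sqrt{240499}}{451129} \approx 0.0010871 i$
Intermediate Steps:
$g{\left(a \right)} = - \frac{1}{4}$
$x = 30$ ($x = \left(-2\right) \left(-15\right) = 30$)
$L = - \frac{355}{119}$ ($L = -3 + \frac{1}{2 \left(- \frac{1}{4} + 30\right)} = -3 + \frac{1}{2 \cdot \frac{119}{4}} = -3 + \frac{1}{2} \cdot \frac{4}{119} = -3 + \frac{2}{119} = - \frac{355}{119} \approx -2.9832$)
$N{\left(p,S \right)} = \frac{i \sqrt{240499}}{119}$ ($N{\left(p,S \right)} = \sqrt{-14 - \frac{355}{119}} = \sqrt{- \frac{2021}{119}} = \frac{i \sqrt{240499}}{119}$)
$\frac{N{\left(56,-54 \right)}}{T} = \frac{\frac{1}{119} i \sqrt{240499}}{3791} = \frac{i \sqrt{240499}}{119} \cdot \frac{1}{3791} = \frac{i \sqrt{240499}}{451129}$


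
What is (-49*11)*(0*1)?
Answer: 0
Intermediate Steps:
(-49*11)*(0*1) = -539*0 = 0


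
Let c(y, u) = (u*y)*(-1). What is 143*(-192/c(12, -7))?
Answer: -2288/7 ≈ -326.86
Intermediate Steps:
c(y, u) = -u*y
143*(-192/c(12, -7)) = 143*(-192/((-1*(-7)*12))) = 143*(-192/84) = 143*(-192*1/84) = 143*(-16/7) = -2288/7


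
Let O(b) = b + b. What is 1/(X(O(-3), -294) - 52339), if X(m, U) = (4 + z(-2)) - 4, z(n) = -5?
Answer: -1/52344 ≈ -1.9104e-5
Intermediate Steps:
O(b) = 2*b
X(m, U) = -5 (X(m, U) = (4 - 5) - 4 = -1 - 4 = -5)
1/(X(O(-3), -294) - 52339) = 1/(-5 - 52339) = 1/(-52344) = -1/52344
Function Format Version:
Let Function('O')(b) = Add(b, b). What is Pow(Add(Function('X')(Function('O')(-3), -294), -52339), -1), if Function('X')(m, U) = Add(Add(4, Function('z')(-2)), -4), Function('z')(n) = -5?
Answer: Rational(-1, 52344) ≈ -1.9104e-5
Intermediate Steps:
Function('O')(b) = Mul(2, b)
Function('X')(m, U) = -5 (Function('X')(m, U) = Add(Add(4, -5), -4) = Add(-1, -4) = -5)
Pow(Add(Function('X')(Function('O')(-3), -294), -52339), -1) = Pow(Add(-5, -52339), -1) = Pow(-52344, -1) = Rational(-1, 52344)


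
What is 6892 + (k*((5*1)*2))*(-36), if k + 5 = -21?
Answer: 16252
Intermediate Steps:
k = -26 (k = -5 - 21 = -26)
6892 + (k*((5*1)*2))*(-36) = 6892 - 26*5*1*2*(-36) = 6892 - 130*2*(-36) = 6892 - 26*10*(-36) = 6892 - 260*(-36) = 6892 + 9360 = 16252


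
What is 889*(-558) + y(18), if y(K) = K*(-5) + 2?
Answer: -496150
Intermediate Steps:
y(K) = 2 - 5*K (y(K) = -5*K + 2 = 2 - 5*K)
889*(-558) + y(18) = 889*(-558) + (2 - 5*18) = -496062 + (2 - 90) = -496062 - 88 = -496150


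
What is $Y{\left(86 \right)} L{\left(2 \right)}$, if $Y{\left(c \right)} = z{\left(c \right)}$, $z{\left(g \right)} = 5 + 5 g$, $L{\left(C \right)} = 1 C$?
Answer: $870$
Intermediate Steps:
$L{\left(C \right)} = C$
$Y{\left(c \right)} = 5 + 5 c$
$Y{\left(86 \right)} L{\left(2 \right)} = \left(5 + 5 \cdot 86\right) 2 = \left(5 + 430\right) 2 = 435 \cdot 2 = 870$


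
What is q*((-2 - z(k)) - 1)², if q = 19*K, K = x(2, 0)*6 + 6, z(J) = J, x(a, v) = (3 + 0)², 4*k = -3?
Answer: 23085/4 ≈ 5771.3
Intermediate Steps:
k = -¾ (k = (¼)*(-3) = -¾ ≈ -0.75000)
x(a, v) = 9 (x(a, v) = 3² = 9)
K = 60 (K = 9*6 + 6 = 54 + 6 = 60)
q = 1140 (q = 19*60 = 1140)
q*((-2 - z(k)) - 1)² = 1140*((-2 - 1*(-¾)) - 1)² = 1140*((-2 + ¾) - 1)² = 1140*(-5/4 - 1)² = 1140*(-9/4)² = 1140*(81/16) = 23085/4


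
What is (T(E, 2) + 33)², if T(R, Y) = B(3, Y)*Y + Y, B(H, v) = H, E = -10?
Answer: 1681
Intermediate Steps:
T(R, Y) = 4*Y (T(R, Y) = 3*Y + Y = 4*Y)
(T(E, 2) + 33)² = (4*2 + 33)² = (8 + 33)² = 41² = 1681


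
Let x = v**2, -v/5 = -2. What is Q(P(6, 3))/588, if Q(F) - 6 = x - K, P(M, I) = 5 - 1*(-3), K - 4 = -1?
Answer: 103/588 ≈ 0.17517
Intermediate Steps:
v = 10 (v = -5*(-2) = 10)
K = 3 (K = 4 - 1 = 3)
x = 100 (x = 10**2 = 100)
P(M, I) = 8 (P(M, I) = 5 + 3 = 8)
Q(F) = 103 (Q(F) = 6 + (100 - 1*3) = 6 + (100 - 3) = 6 + 97 = 103)
Q(P(6, 3))/588 = 103/588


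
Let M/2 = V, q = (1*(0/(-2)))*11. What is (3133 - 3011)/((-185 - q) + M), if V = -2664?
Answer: -122/5513 ≈ -0.022130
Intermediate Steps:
q = 0 (q = (1*(0*(-½)))*11 = (1*0)*11 = 0*11 = 0)
M = -5328 (M = 2*(-2664) = -5328)
(3133 - 3011)/((-185 - q) + M) = (3133 - 3011)/((-185 - 1*0) - 5328) = 122/((-185 + 0) - 5328) = 122/(-185 - 5328) = 122/(-5513) = 122*(-1/5513) = -122/5513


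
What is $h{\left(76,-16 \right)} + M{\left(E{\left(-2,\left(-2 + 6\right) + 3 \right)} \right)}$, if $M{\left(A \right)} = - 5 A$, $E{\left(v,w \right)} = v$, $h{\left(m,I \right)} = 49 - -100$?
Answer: $159$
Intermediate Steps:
$h{\left(m,I \right)} = 149$ ($h{\left(m,I \right)} = 49 + 100 = 149$)
$h{\left(76,-16 \right)} + M{\left(E{\left(-2,\left(-2 + 6\right) + 3 \right)} \right)} = 149 - -10 = 149 + 10 = 159$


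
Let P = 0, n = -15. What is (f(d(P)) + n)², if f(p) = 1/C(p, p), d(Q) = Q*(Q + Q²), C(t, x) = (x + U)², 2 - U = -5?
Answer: 538756/2401 ≈ 224.39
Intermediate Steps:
U = 7 (U = 2 - 1*(-5) = 2 + 5 = 7)
C(t, x) = (7 + x)² (C(t, x) = (x + 7)² = (7 + x)²)
f(p) = (7 + p)⁻² (f(p) = 1/((7 + p)²) = (7 + p)⁻²)
(f(d(P)) + n)² = ((7 + 0²*(1 + 0))⁻² - 15)² = ((7 + 0*1)⁻² - 15)² = ((7 + 0)⁻² - 15)² = (7⁻² - 15)² = (1/49 - 15)² = (-734/49)² = 538756/2401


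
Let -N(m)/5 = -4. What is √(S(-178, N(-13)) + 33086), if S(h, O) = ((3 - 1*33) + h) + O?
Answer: √32898 ≈ 181.38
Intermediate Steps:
N(m) = 20 (N(m) = -5*(-4) = 20)
S(h, O) = -30 + O + h (S(h, O) = ((3 - 33) + h) + O = (-30 + h) + O = -30 + O + h)
√(S(-178, N(-13)) + 33086) = √((-30 + 20 - 178) + 33086) = √(-188 + 33086) = √32898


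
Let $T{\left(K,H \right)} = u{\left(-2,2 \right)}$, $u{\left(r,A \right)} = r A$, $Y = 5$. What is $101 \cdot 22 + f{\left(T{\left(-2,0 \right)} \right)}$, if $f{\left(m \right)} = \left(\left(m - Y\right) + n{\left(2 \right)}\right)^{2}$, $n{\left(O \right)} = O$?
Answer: $2271$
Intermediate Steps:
$u{\left(r,A \right)} = A r$
$T{\left(K,H \right)} = -4$ ($T{\left(K,H \right)} = 2 \left(-2\right) = -4$)
$f{\left(m \right)} = \left(-3 + m\right)^{2}$ ($f{\left(m \right)} = \left(\left(m - 5\right) + 2\right)^{2} = \left(\left(-5 + m\right) + 2\right)^{2} = \left(-3 + m\right)^{2}$)
$101 \cdot 22 + f{\left(T{\left(-2,0 \right)} \right)} = 101 \cdot 22 + \left(-3 - 4\right)^{2} = 2222 + \left(-7\right)^{2} = 2222 + 49 = 2271$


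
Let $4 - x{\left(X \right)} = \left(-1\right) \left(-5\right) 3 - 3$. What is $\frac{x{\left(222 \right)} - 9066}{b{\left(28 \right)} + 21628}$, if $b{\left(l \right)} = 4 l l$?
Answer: $- \frac{4537}{12382} \approx -0.36642$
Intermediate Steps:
$x{\left(X \right)} = -8$ ($x{\left(X \right)} = 4 - \left(\left(-1\right) \left(-5\right) 3 - 3\right) = 4 - \left(5 \cdot 3 - 3\right) = 4 - \left(15 - 3\right) = 4 - 12 = -8$)
$b{\left(l \right)} = 4 l^{2}$
$\frac{x{\left(222 \right)} - 9066}{b{\left(28 \right)} + 21628} = \frac{-8 - 9066}{4 \cdot 28^{2} + 21628} = - \frac{9074}{4 \cdot 784 + 21628} = - \frac{9074}{3136 + 21628} = - \frac{9074}{24764} = \left(-9074\right) \frac{1}{24764} = - \frac{4537}{12382}$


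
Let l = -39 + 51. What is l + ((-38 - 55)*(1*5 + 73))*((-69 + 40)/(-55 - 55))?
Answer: -104523/55 ≈ -1900.4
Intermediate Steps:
l = 12
l + ((-38 - 55)*(1*5 + 73))*((-69 + 40)/(-55 - 55)) = 12 + ((-38 - 55)*(1*5 + 73))*((-69 + 40)/(-55 - 55)) = 12 + (-93*(5 + 73))*(-29/(-110)) = 12 + (-93*78)*(-29*(-1/110)) = 12 - 7254*29/110 = 12 - 105183/55 = -104523/55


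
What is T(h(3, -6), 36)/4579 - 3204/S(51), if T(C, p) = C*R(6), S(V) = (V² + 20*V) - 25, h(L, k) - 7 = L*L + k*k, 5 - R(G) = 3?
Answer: -3574283/4116521 ≈ -0.86828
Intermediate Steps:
R(G) = 2 (R(G) = 5 - 1*3 = 5 - 3 = 2)
h(L, k) = 7 + L² + k² (h(L, k) = 7 + (L*L + k*k) = 7 + (L² + k²) = 7 + L² + k²)
S(V) = -25 + V² + 20*V
T(C, p) = 2*C (T(C, p) = C*2 = 2*C)
T(h(3, -6), 36)/4579 - 3204/S(51) = (2*(7 + 3² + (-6)²))/4579 - 3204/(-25 + 51² + 20*51) = (2*(7 + 9 + 36))*(1/4579) - 3204/(-25 + 2601 + 1020) = (2*52)*(1/4579) - 3204/3596 = 104*(1/4579) - 3204*1/3596 = 104/4579 - 801/899 = -3574283/4116521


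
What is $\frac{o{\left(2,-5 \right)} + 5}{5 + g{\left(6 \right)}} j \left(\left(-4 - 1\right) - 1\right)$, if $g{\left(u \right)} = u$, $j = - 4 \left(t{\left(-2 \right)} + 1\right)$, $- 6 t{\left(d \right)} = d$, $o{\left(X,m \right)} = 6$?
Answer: $32$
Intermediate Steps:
$t{\left(d \right)} = - \frac{d}{6}$
$j = - \frac{16}{3}$ ($j = - 4 \left(\left(- \frac{1}{6}\right) \left(-2\right) + 1\right) = - 4 \left(\frac{1}{3} + 1\right) = \left(-4\right) \frac{4}{3} = - \frac{16}{3} \approx -5.3333$)
$\frac{o{\left(2,-5 \right)} + 5}{5 + g{\left(6 \right)}} j \left(\left(-4 - 1\right) - 1\right) = \frac{6 + 5}{5 + 6} \left(- \frac{16}{3}\right) \left(\left(-4 - 1\right) - 1\right) = \frac{11}{11} \left(- \frac{16}{3}\right) \left(-5 - 1\right) = 11 \cdot \frac{1}{11} \left(- \frac{16}{3}\right) \left(-6\right) = 1 \left(- \frac{16}{3}\right) \left(-6\right) = \left(- \frac{16}{3}\right) \left(-6\right) = 32$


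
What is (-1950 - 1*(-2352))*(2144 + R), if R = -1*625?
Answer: 610638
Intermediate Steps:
R = -625
(-1950 - 1*(-2352))*(2144 + R) = (-1950 - 1*(-2352))*(2144 - 625) = (-1950 + 2352)*1519 = 402*1519 = 610638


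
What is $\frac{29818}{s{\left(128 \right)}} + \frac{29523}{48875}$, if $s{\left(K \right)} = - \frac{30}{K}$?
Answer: $- \frac{18654052231}{146625} \approx -1.2722 \cdot 10^{5}$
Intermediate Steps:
$\frac{29818}{s{\left(128 \right)}} + \frac{29523}{48875} = \frac{29818}{\left(-30\right) \frac{1}{128}} + \frac{29523}{48875} = \frac{29818}{\left(-30\right) \frac{1}{128}} + 29523 \cdot \frac{1}{48875} = \frac{29818}{- \frac{15}{64}} + \frac{29523}{48875} = 29818 \left(- \frac{64}{15}\right) + \frac{29523}{48875} = - \frac{1908352}{15} + \frac{29523}{48875} = - \frac{18654052231}{146625}$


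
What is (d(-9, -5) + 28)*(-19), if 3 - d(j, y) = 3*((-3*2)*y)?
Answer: 1121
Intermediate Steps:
d(j, y) = 3 + 18*y (d(j, y) = 3 - 3*(-3*2)*y = 3 - 3*(-6*y) = 3 - (-18)*y = 3 + 18*y)
(d(-9, -5) + 28)*(-19) = ((3 + 18*(-5)) + 28)*(-19) = ((3 - 90) + 28)*(-19) = (-87 + 28)*(-19) = -59*(-19) = 1121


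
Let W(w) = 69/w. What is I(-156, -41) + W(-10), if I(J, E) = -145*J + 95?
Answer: 227081/10 ≈ 22708.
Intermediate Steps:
I(J, E) = 95 - 145*J
I(-156, -41) + W(-10) = (95 - 145*(-156)) + 69/(-10) = (95 + 22620) + 69*(-⅒) = 22715 - 69/10 = 227081/10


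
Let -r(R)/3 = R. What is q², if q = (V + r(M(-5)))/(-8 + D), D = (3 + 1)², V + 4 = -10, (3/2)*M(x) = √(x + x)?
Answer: (7 + I*√10)²/16 ≈ 2.4375 + 2.767*I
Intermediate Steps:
M(x) = 2*√2*√x/3 (M(x) = 2*√(x + x)/3 = 2*√(2*x)/3 = 2*(√2*√x)/3 = 2*√2*√x/3)
V = -14 (V = -4 - 10 = -14)
r(R) = -3*R
D = 16 (D = 4² = 16)
q = -7/4 - I*√10/4 (q = (-14 - 2*√2*√(-5))/(-8 + 16) = (-14 - 2*√2*I*√5)/8 = (-14 - 2*I*√10)*(⅛) = -7/4 - I*√10/4 ≈ -1.75 - 0.79057*I)
q² = (-7/4 - I*√10/4)²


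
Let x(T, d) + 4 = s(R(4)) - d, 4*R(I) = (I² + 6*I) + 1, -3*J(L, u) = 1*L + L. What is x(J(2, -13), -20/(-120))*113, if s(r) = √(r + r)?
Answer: -2825/6 + 113*√82/2 ≈ 40.796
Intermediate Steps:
J(L, u) = -2*L/3 (J(L, u) = -(1*L + L)/3 = -(L + L)/3 = -2*L/3)
R(I) = ¼ + I²/4 + 3*I/2 (R(I) = ((I² + 6*I) + 1)/4 = (1 + I² + 6*I)/4 = ¼ + I²/4 + 3*I/2)
s(r) = √2*√r (s(r) = √(2*r) = √2*√r)
x(T, d) = -4 + √82/2 - d (x(T, d) = -4 + (√2*√(¼ + (¼)*4² + (3/2)*4) - d) = -4 + (√2*√(¼ + (¼)*16 + 6) - d) = -4 + (√2*√(¼ + 4 + 6) - d) = -4 + (√2*√(41/4) - d) = -4 + (√2*(√41/2) - d) = -4 + (√82/2 - d) = -4 + √82/2 - d)
x(J(2, -13), -20/(-120))*113 = (-4 + √82/2 - (-20)/(-120))*113 = (-4 + √82/2 - (-20)*(-1)/120)*113 = (-4 + √82/2 - 1*⅙)*113 = (-4 + √82/2 - ⅙)*113 = (-25/6 + √82/2)*113 = -2825/6 + 113*√82/2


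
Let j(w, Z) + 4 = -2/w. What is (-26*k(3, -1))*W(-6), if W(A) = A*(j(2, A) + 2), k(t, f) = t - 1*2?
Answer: -468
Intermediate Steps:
j(w, Z) = -4 - 2/w
k(t, f) = -2 + t (k(t, f) = t - 2 = -2 + t)
W(A) = -3*A (W(A) = A*((-4 - 2/2) + 2) = A*((-4 - 2*½) + 2) = A*((-4 - 1) + 2) = A*(-5 + 2) = A*(-3) = -3*A)
(-26*k(3, -1))*W(-6) = (-26*(-2 + 3))*(-3*(-6)) = -26*1*18 = -26*18 = -468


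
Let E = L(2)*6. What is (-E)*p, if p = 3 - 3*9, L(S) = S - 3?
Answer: -144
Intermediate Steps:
L(S) = -3 + S
E = -6 (E = (-3 + 2)*6 = -1*6 = -6)
p = -24 (p = 3 - 27 = -24)
(-E)*p = -1*(-6)*(-24) = 6*(-24) = -144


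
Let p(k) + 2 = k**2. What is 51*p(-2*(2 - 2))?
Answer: -102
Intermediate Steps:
p(k) = -2 + k**2
51*p(-2*(2 - 2)) = 51*(-2 + (-2*(2 - 2))**2) = 51*(-2 + (-2*0)**2) = 51*(-2 + 0**2) = 51*(-2 + 0) = 51*(-2) = -102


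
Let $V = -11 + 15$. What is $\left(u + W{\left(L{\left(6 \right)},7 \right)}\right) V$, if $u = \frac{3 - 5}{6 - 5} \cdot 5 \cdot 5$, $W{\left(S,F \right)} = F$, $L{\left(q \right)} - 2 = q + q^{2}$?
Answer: $-172$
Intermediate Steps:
$L{\left(q \right)} = 2 + q + q^{2}$ ($L{\left(q \right)} = 2 + \left(q + q^{2}\right) = 2 + q + q^{2}$)
$u = -50$ ($u = - \frac{2}{1} \cdot 5 \cdot 5 = \left(-2\right) 1 \cdot 5 \cdot 5 = \left(-2\right) 5 \cdot 5 = \left(-10\right) 5 = -50$)
$V = 4$
$\left(u + W{\left(L{\left(6 \right)},7 \right)}\right) V = \left(-50 + 7\right) 4 = \left(-43\right) 4 = -172$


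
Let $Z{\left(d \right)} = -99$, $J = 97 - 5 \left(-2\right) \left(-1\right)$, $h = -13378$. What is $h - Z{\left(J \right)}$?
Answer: $-13279$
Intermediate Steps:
$J = 87$ ($J = 97 - \left(-10\right) \left(-1\right) = 97 - 10 = 87$)
$h - Z{\left(J \right)} = -13378 - -99 = -13378 + 99 = -13279$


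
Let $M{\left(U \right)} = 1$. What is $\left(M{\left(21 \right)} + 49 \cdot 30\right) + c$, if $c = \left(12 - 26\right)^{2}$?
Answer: $1667$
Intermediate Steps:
$c = 196$ ($c = \left(-14\right)^{2} = 196$)
$\left(M{\left(21 \right)} + 49 \cdot 30\right) + c = \left(1 + 49 \cdot 30\right) + 196 = \left(1 + 1470\right) + 196 = 1471 + 196 = 1667$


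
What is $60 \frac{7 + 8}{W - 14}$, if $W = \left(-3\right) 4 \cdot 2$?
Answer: $- \frac{450}{19} \approx -23.684$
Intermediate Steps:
$W = -24$ ($W = \left(-12\right) 2 = -24$)
$60 \frac{7 + 8}{W - 14} = 60 \frac{7 + 8}{-24 - 14} = 60 \frac{15}{-38} = 60 \cdot 15 \left(- \frac{1}{38}\right) = 60 \left(- \frac{15}{38}\right) = - \frac{450}{19}$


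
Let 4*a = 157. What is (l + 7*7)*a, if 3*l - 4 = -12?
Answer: 21823/12 ≈ 1818.6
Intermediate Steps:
a = 157/4 (a = (¼)*157 = 157/4 ≈ 39.250)
l = -8/3 (l = 4/3 + (⅓)*(-12) = 4/3 - 4 = -8/3 ≈ -2.6667)
(l + 7*7)*a = (-8/3 + 7*7)*(157/4) = (-8/3 + 49)*(157/4) = (139/3)*(157/4) = 21823/12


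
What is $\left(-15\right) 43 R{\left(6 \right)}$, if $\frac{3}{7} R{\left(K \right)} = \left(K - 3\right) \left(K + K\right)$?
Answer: $-54180$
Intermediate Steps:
$R{\left(K \right)} = \frac{14 K \left(-3 + K\right)}{3}$ ($R{\left(K \right)} = \frac{7 \left(K - 3\right) \left(K + K\right)}{3} = \frac{7 \left(-3 + K\right) 2 K}{3} = \frac{7 \cdot 2 K \left(-3 + K\right)}{3} = \frac{14 K \left(-3 + K\right)}{3}$)
$\left(-15\right) 43 R{\left(6 \right)} = \left(-15\right) 43 \cdot \frac{14}{3} \cdot 6 \left(-3 + 6\right) = - 645 \cdot \frac{14}{3} \cdot 6 \cdot 3 = \left(-645\right) 84 = -54180$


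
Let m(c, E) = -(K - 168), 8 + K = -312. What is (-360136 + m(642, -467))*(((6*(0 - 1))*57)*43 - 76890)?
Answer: 32942318208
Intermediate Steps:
K = -320 (K = -8 - 312 = -320)
m(c, E) = 488 (m(c, E) = -(-320 - 168) = -1*(-488) = 488)
(-360136 + m(642, -467))*(((6*(0 - 1))*57)*43 - 76890) = (-360136 + 488)*(((6*(0 - 1))*57)*43 - 76890) = -359648*(((6*(-1))*57)*43 - 76890) = -359648*(-6*57*43 - 76890) = -359648*(-342*43 - 76890) = -359648*(-14706 - 76890) = -359648*(-91596) = 32942318208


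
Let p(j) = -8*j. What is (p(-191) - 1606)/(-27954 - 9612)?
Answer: 13/6261 ≈ 0.0020763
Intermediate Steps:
(p(-191) - 1606)/(-27954 - 9612) = (-8*(-191) - 1606)/(-27954 - 9612) = (1528 - 1606)/(-37566) = -78*(-1/37566) = 13/6261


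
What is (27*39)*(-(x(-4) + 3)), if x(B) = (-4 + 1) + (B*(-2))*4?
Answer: -33696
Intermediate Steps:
x(B) = -3 - 8*B (x(B) = -3 - 2*B*4 = -3 - 8*B)
(27*39)*(-(x(-4) + 3)) = (27*39)*(-((-3 - 8*(-4)) + 3)) = 1053*(-((-3 + 32) + 3)) = 1053*(-(29 + 3)) = 1053*(-1*32) = 1053*(-32) = -33696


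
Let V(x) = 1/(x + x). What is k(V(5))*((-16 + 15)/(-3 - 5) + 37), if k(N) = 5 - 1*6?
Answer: -297/8 ≈ -37.125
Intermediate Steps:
V(x) = 1/(2*x)
k(N) = -1 (k(N) = 5 - 6 = -1)
k(V(5))*((-16 + 15)/(-3 - 5) + 37) = -((-16 + 15)/(-3 - 5) + 37) = -(-1/(-8) + 37) = -(-1*(-1/8) + 37) = -(1/8 + 37) = -1*297/8 = -297/8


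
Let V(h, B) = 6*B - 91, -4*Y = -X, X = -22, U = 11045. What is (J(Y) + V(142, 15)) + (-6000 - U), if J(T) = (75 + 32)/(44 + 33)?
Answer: -1312435/77 ≈ -17045.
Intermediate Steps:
Y = -11/2 (Y = -(-1)*(-22)/4 = -¼*22 = -11/2 ≈ -5.5000)
J(T) = 107/77
V(h, B) = -91 + 6*B
(J(Y) + V(142, 15)) + (-6000 - U) = (107/77 + (-91 + 6*15)) + (-6000 - 1*11045) = (107/77 + (-91 + 90)) + (-6000 - 11045) = (107/77 - 1) - 17045 = 30/77 - 17045 = -1312435/77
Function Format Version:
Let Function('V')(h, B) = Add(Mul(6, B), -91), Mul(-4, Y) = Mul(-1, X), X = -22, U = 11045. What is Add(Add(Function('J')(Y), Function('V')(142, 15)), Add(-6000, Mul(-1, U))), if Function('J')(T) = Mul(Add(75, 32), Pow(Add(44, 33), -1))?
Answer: Rational(-1312435, 77) ≈ -17045.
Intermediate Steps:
Y = Rational(-11, 2) (Y = Mul(Rational(-1, 4), Mul(-1, -22)) = Mul(Rational(-1, 4), 22) = Rational(-11, 2) ≈ -5.5000)
Function('J')(T) = Rational(107, 77) (Function('J')(T) = Mul(107, Pow(77, -1)) = Mul(107, Rational(1, 77)) = Rational(107, 77))
Function('V')(h, B) = Add(-91, Mul(6, B))
Add(Add(Function('J')(Y), Function('V')(142, 15)), Add(-6000, Mul(-1, U))) = Add(Add(Rational(107, 77), Add(-91, Mul(6, 15))), Add(-6000, Mul(-1, 11045))) = Add(Add(Rational(107, 77), Add(-91, 90)), Add(-6000, -11045)) = Add(Add(Rational(107, 77), -1), -17045) = Add(Rational(30, 77), -17045) = Rational(-1312435, 77)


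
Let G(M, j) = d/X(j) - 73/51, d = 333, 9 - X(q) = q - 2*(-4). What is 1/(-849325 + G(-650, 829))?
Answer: -4692/3985041503 ≈ -1.1774e-6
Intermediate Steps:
X(q) = 1 - q (X(q) = 9 - (q - 2*(-4)) = 9 - (q + 8) = 9 - (8 + q) = 9 + (-8 - q) = 1 - q)
G(M, j) = -73/51 + 333/(1 - j) (G(M, j) = 333/(1 - j) - 73/51 = -73/51 + 333/(1 - j))
1/(-849325 + G(-650, 829)) = 1/(-849325 + (-16910 - 73*829)/(51*(-1 + 829))) = 1/(-849325 + (1/51)*(-16910 - 60517)/828) = 1/(-849325 + (1/51)*(1/828)*(-77427)) = 1/(-849325 - 8603/4692) = 1/(-3985041503/4692) = -4692/3985041503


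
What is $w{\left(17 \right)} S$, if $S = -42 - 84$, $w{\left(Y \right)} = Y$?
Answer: $-2142$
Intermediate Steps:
$S = -126$
$w{\left(17 \right)} S = 17 \left(-126\right) = -2142$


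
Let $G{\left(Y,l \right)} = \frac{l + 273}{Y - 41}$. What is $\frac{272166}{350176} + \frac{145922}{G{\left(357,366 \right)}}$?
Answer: $\frac{8073631356013}{111881232} \approx 72163.0$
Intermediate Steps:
$G{\left(Y,l \right)} = \frac{273 + l}{-41 + Y}$
$\frac{272166}{350176} + \frac{145922}{G{\left(357,366 \right)}} = \frac{272166}{350176} + \frac{145922}{\frac{1}{-41 + 357} \left(273 + 366\right)} = 272166 \cdot \frac{1}{350176} + \frac{145922}{\frac{1}{316} \cdot 639} = \frac{136083}{175088} + \frac{145922}{\frac{1}{316} \cdot 639} = \frac{136083}{175088} + \frac{145922}{\frac{639}{316}} = \frac{136083}{175088} + 145922 \cdot \frac{316}{639} = \frac{136083}{175088} + \frac{46111352}{639} = \frac{8073631356013}{111881232}$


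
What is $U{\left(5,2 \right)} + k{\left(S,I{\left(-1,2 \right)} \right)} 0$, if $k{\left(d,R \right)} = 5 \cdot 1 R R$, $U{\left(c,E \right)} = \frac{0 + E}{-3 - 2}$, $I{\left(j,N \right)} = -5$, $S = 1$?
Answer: $- \frac{2}{5} \approx -0.4$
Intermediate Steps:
$U{\left(c,E \right)} = - \frac{E}{5}$ ($U{\left(c,E \right)} = \frac{E}{-5} = E \left(- \frac{1}{5}\right) = - \frac{E}{5}$)
$k{\left(d,R \right)} = 5 R^{2}$ ($k{\left(d,R \right)} = 5 R R = 5 R^{2}$)
$U{\left(5,2 \right)} + k{\left(S,I{\left(-1,2 \right)} \right)} 0 = \left(- \frac{1}{5}\right) 2 + 5 \left(-5\right)^{2} \cdot 0 = - \frac{2}{5} + 5 \cdot 25 \cdot 0 = - \frac{2}{5} + 125 \cdot 0 = - \frac{2}{5} + 0 = - \frac{2}{5}$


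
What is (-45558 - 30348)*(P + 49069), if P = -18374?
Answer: -2329934670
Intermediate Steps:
(-45558 - 30348)*(P + 49069) = (-45558 - 30348)*(-18374 + 49069) = -75906*30695 = -2329934670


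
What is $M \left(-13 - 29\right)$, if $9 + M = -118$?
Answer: $5334$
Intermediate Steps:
$M = -127$ ($M = -9 - 118 = -127$)
$M \left(-13 - 29\right) = - 127 \left(-13 - 29\right) = \left(-127\right) \left(-42\right) = 5334$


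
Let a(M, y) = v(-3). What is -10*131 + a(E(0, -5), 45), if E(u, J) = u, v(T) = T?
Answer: -1313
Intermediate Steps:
a(M, y) = -3
-10*131 + a(E(0, -5), 45) = -10*131 - 3 = -1310 - 3 = -1313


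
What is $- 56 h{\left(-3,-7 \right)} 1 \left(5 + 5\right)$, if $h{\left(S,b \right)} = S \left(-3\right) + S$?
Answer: $-3360$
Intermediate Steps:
$h{\left(S,b \right)} = - 2 S$ ($h{\left(S,b \right)} = - 3 S + S = - 2 S$)
$- 56 h{\left(-3,-7 \right)} 1 \left(5 + 5\right) = - 56 \left(\left(-2\right) \left(-3\right)\right) 1 \left(5 + 5\right) = \left(-56\right) 6 \cdot 1 \cdot 10 = \left(-336\right) 10 = -3360$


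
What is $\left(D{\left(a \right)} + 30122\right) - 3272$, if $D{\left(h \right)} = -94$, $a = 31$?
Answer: $26756$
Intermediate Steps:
$\left(D{\left(a \right)} + 30122\right) - 3272 = \left(-94 + 30122\right) - 3272 = 30028 - 3272 = 26756$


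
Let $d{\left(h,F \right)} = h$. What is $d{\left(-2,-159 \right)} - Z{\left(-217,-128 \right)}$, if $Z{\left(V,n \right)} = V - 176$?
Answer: $391$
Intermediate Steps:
$Z{\left(V,n \right)} = -176 + V$
$d{\left(-2,-159 \right)} - Z{\left(-217,-128 \right)} = -2 - \left(-176 - 217\right) = -2 - -393 = -2 + 393 = 391$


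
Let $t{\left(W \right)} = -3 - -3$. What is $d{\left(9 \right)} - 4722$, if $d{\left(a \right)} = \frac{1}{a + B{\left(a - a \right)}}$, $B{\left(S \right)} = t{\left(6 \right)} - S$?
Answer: $- \frac{42497}{9} \approx -4721.9$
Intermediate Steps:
$t{\left(W \right)} = 0$ ($t{\left(W \right)} = -3 + 3 = 0$)
$B{\left(S \right)} = - S$ ($B{\left(S \right)} = 0 - S = - S$)
$d{\left(a \right)} = \frac{1}{a}$ ($d{\left(a \right)} = \frac{1}{a - \left(a - a\right)} = \frac{1}{a - 0} = \frac{1}{a + 0} = \frac{1}{a}$)
$d{\left(9 \right)} - 4722 = \frac{1}{9} - 4722 = - \frac{42497}{9}$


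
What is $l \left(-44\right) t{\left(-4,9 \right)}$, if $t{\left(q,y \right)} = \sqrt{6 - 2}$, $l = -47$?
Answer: $4136$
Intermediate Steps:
$t{\left(q,y \right)} = 2$ ($t{\left(q,y \right)} = \sqrt{4} = 2$)
$l \left(-44\right) t{\left(-4,9 \right)} = \left(-47\right) \left(-44\right) 2 = 2068 \cdot 2 = 4136$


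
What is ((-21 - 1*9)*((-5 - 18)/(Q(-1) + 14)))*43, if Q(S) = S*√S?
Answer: 415380/197 + 29670*I/197 ≈ 2108.5 + 150.61*I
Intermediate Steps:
Q(S) = S^(3/2)
((-21 - 1*9)*((-5 - 18)/(Q(-1) + 14)))*43 = ((-21 - 1*9)*((-5 - 18)/((-1)^(3/2) + 14)))*43 = ((-21 - 9)*(-23/(-I + 14)))*43 = -(-690)/(14 - I)*43 = -(-690)*(14 + I)/197*43 = (690*(14 + I)/197)*43 = 29670*(14 + I)/197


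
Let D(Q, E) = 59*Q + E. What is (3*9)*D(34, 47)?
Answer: 55431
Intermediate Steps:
D(Q, E) = E + 59*Q
(3*9)*D(34, 47) = (3*9)*(47 + 59*34) = 27*(47 + 2006) = 27*2053 = 55431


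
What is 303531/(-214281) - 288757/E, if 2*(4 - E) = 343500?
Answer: 3248301197/12267301542 ≈ 0.26479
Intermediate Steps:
E = -171746 (E = 4 - 1/2*343500 = 4 - 171750 = -171746)
303531/(-214281) - 288757/E = 303531/(-214281) - 288757/(-171746) = 303531*(-1/214281) - 288757*(-1/171746) = -101177/71427 + 288757/171746 = 3248301197/12267301542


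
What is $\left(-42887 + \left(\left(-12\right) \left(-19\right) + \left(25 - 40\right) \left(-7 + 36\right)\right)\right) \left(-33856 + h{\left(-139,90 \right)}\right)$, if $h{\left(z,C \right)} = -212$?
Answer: $1468126392$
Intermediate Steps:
$\left(-42887 + \left(\left(-12\right) \left(-19\right) + \left(25 - 40\right) \left(-7 + 36\right)\right)\right) \left(-33856 + h{\left(-139,90 \right)}\right) = \left(-42887 + \left(\left(-12\right) \left(-19\right) + \left(25 - 40\right) \left(-7 + 36\right)\right)\right) \left(-33856 - 212\right) = \left(-42887 + \left(228 - 435\right)\right) \left(-34068\right) = \left(-42887 - 207\right) \left(-34068\right) = \left(-43094\right) \left(-34068\right) = 1468126392$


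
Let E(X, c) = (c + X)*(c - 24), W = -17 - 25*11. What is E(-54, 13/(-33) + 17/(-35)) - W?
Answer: 2210995396/1334025 ≈ 1657.4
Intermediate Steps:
W = -292 (W = -17 - 275 = -292)
E(X, c) = (-24 + c)*(X + c) (E(X, c) = (X + c)*(-24 + c) = (-24 + c)*(X + c))
E(-54, 13/(-33) + 17/(-35)) - W = ((13/(-33) + 17/(-35))² - 24*(-54) - 24*(13/(-33) + 17/(-35)) - 54*(13/(-33) + 17/(-35))) - 1*(-292) = ((13*(-1/33) + 17*(-1/35))² + 1296 - 24*(13*(-1/33) + 17*(-1/35)) - 54*(13*(-1/33) + 17*(-1/35))) + 292 = ((-13/33 - 17/35)² + 1296 - 24*(-13/33 - 17/35) - 54*(-13/33 - 17/35)) + 292 = ((-1016/1155)² + 1296 - 24*(-1016/1155) - 54*(-1016/1155)) + 292 = (1032256/1334025 + 1296 + 8128/385 + 18288/385) + 292 = 1821460096/1334025 + 292 = 2210995396/1334025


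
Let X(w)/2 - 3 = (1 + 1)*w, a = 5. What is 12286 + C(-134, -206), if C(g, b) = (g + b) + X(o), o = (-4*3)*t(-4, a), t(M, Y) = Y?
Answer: 11712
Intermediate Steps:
o = -60 (o = -4*3*5 = -12*5 = -60)
X(w) = 6 + 4*w (X(w) = 6 + 2*((1 + 1)*w) = 6 + 2*(2*w) = 6 + 4*w)
C(g, b) = -234 + b + g (C(g, b) = (g + b) + (6 + 4*(-60)) = (b + g) + (6 - 240) = (b + g) - 234 = -234 + b + g)
12286 + C(-134, -206) = 12286 + (-234 - 206 - 134) = 12286 - 574 = 11712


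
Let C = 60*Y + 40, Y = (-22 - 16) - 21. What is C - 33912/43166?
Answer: -75557456/21583 ≈ -3500.8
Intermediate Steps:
Y = -59 (Y = -38 - 21 = -59)
C = -3500 (C = 60*(-59) + 40 = -3540 + 40 = -3500)
C - 33912/43166 = -3500 - 33912/43166 = -3500 - 33912*1/43166 = -3500 - 16956/21583 = -75557456/21583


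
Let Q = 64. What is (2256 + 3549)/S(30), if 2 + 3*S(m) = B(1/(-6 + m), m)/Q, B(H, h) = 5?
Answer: -371520/41 ≈ -9061.5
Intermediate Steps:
S(m) = -41/64 (S(m) = -2/3 + (5/64)/3 = -2/3 + (5*(1/64))/3 = -2/3 + (1/3)*(5/64) = -2/3 + 5/192 = -41/64)
(2256 + 3549)/S(30) = (2256 + 3549)/(-41/64) = 5805*(-64/41) = -371520/41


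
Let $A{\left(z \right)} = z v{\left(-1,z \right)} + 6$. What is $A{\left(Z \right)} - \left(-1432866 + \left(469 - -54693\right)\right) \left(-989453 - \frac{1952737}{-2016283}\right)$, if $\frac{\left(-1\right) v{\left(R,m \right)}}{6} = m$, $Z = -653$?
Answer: $- \frac{2748545731839948032}{2016283} \approx -1.3632 \cdot 10^{12}$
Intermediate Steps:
$v{\left(R,m \right)} = - 6 m$
$A{\left(z \right)} = 6 - 6 z^{2}$ ($A{\left(z \right)} = z \left(- 6 z\right) + 6 = - 6 z^{2} + 6 = 6 - 6 z^{2}$)
$A{\left(Z \right)} - \left(-1432866 + \left(469 - -54693\right)\right) \left(-989453 - \frac{1952737}{-2016283}\right) = \left(6 - 6 \left(-653\right)^{2}\right) - \left(-1432866 + \left(469 - -54693\right)\right) \left(-989453 - \frac{1952737}{-2016283}\right) = \left(6 - 2558454\right) - \left(-1432866 + \left(469 + 54693\right)\right) \left(-989453 - - \frac{1952737}{2016283}\right) = \left(6 - 2558454\right) - \left(-1432866 + 55162\right) \left(-989453 + \frac{1952737}{2016283}\right) = -2558448 - \left(-1377704\right) \left(- \frac{1995015310462}{2016283}\right) = -2558448 - \frac{2748540573284739248}{2016283} = - \frac{2748545731839948032}{2016283}$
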